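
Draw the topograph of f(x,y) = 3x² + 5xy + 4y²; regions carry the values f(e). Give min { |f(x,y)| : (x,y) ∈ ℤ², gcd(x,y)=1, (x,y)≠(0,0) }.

translate: b→-1 (≡5 mod 6), so (3,5,4)→(3,-1,2)
flip: (3,-1,2)→(2,1,3)
reduced (well bottom): (2,1,3) with a≤c, −a<b≤a
well minimum = a = 2

2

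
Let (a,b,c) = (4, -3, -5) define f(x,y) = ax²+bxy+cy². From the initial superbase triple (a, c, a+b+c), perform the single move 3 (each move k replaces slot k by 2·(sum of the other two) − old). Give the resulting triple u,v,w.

start (4,-5,-4) = (f(1,0),f(0,1),f(1,1))
replace slot 3: 2·(4+(-5)) − (-4) = 2 → (4,-5,2)

4,-5,2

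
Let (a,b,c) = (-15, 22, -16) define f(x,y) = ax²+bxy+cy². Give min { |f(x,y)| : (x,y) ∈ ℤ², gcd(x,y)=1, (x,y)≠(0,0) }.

translate: b→8 (≡-22 mod 30), so (15,-22,16)→(15,8,9)
flip: (15,8,9)→(9,-8,15)
reduced (well bottom): (9,-8,15) with a≤c, −a<b≤a
well minimum |f| = |-9| = 9 (negative-definite)

9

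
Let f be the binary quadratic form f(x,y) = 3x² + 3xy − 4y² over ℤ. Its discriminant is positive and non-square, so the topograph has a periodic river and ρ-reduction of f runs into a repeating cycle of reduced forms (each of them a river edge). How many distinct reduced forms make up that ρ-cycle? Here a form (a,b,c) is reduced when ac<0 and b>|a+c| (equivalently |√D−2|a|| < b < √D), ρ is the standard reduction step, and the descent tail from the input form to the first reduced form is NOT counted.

D = 57, ⌊√D⌋ = 7
river: ρ → (-4,5,2)
river: ρ → (2,7,-1)
river: ρ → (-1,7,2)
river: ρ → (2,5,-4)
river: ρ → (-4,3,3)
river: ρ → (3,3,-4)
ρ-cycle length = 6 (tail of 0 descent steps not counted)

6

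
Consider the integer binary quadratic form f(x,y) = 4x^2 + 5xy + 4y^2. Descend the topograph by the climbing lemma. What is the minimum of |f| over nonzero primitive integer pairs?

translate: b→-3 (≡5 mod 8), so (4,5,4)→(4,-3,3)
flip: (4,-3,3)→(3,3,4)
reduced (well bottom): (3,3,4) with a≤c, −a<b≤a
well minimum = a = 3

3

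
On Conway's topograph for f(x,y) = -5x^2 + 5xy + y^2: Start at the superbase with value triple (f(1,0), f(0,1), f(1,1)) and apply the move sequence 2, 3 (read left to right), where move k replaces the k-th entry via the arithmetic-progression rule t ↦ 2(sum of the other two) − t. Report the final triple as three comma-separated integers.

start (-5,1,1) = (f(1,0),f(0,1),f(1,1))
replace slot 2: 2·((-5)+1) − 1 = -9 → (-5,-9,1)
replace slot 3: 2·((-5)+(-9)) − 1 = -29 → (-5,-9,-29)

-5,-9,-29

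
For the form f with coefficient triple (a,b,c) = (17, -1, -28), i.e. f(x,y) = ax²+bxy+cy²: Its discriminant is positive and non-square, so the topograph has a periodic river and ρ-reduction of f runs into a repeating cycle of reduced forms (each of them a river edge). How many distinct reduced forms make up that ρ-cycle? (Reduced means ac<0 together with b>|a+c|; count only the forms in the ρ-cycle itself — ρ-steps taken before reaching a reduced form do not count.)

D = 1905, ⌊√D⌋ = 43
descent: ρ → (-28,1,17)
descent: ρ → (17,33,-12)  [lands on river]
river: ρ → (-12,39,8)
river: ρ → (8,41,-7)
river: ρ → (-7,43,2)
river: ρ → (2,41,-28)
river: ρ → (-28,15,15)
river: ρ → (15,15,-28)
river: ρ → (-28,41,2)
river: ρ → (2,43,-7)
river: ρ → (-7,41,8)
river: ρ → (8,39,-12)
river: ρ → (-12,33,17)
river: ρ → (17,35,-10)
river: ρ → (-10,25,32)
river: ρ → (32,39,-3)
river: ρ → (-3,39,32)
river: ρ → (32,25,-10)
river: ρ → (-10,35,17)
ρ-cycle length = 18 (tail of 2 descent steps not counted)

18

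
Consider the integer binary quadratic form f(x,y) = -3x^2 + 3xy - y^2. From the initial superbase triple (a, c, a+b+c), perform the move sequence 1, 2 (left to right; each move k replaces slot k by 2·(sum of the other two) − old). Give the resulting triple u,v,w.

start (-3,-1,-1) = (f(1,0),f(0,1),f(1,1))
replace slot 1: 2·((-1)+(-1)) − (-3) = -1 → (-1,-1,-1)
replace slot 2: 2·((-1)+(-1)) − (-1) = -3 → (-1,-3,-1)

-1,-3,-1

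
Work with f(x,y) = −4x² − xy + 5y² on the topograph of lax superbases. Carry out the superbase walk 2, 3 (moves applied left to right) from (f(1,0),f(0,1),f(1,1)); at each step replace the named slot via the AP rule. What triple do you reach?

start (-4,5,0) = (f(1,0),f(0,1),f(1,1))
replace slot 2: 2·((-4)+0) − 5 = -13 → (-4,-13,0)
replace slot 3: 2·((-4)+(-13)) − 0 = -34 → (-4,-13,-34)

-4,-13,-34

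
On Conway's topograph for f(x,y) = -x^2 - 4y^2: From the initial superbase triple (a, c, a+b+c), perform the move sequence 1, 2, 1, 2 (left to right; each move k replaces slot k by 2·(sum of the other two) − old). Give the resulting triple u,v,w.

start (-1,-4,-5) = (f(1,0),f(0,1),f(1,1))
replace slot 1: 2·((-4)+(-5)) − (-1) = -17 → (-17,-4,-5)
replace slot 2: 2·((-17)+(-5)) − (-4) = -40 → (-17,-40,-5)
replace slot 1: 2·((-40)+(-5)) − (-17) = -73 → (-73,-40,-5)
replace slot 2: 2·((-73)+(-5)) − (-40) = -116 → (-73,-116,-5)

-73,-116,-5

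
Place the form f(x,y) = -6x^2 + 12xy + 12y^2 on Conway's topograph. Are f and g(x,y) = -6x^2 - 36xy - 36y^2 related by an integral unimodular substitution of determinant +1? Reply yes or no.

D₁ = 432, D₂ = 432
river cycle of f (length 2): (12, 12, -6), (-6, 12, 12)
river cycle of g (length 2): (-6, 12, 12), (12, 12, -6)
cycles coincide ⇒ equivalent

yes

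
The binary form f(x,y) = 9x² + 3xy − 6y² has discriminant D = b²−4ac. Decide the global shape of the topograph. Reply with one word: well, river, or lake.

D = b²−4ac = 3² − 4·9·(-6) = 225
D = 15² is a perfect square ⇒ form factors over ℤ ⇒ lakes

lake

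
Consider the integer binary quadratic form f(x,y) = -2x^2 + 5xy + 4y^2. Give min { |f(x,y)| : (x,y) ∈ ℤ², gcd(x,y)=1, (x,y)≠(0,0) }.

river: ρ → (4,3,-3)
river: ρ → (-3,3,4)
river: ρ → (4,5,-2)
river: ρ → (-2,7,1)
river: ρ → (1,7,-2)
river: ρ → (-2,5,4)
closes: descent 0, river 6
min |a| on river = 1

1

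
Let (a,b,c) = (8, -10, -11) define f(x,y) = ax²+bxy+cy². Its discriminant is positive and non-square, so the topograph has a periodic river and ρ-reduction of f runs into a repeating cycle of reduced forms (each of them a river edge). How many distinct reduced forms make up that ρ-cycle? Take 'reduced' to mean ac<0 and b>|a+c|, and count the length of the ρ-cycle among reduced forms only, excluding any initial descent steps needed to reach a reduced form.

D = 452, ⌊√D⌋ = 21
descent: ρ → (-11,10,8)  [lands on river]
river: ρ → (8,6,-13)
river: ρ → (-13,20,1)
river: ρ → (1,20,-13)
river: ρ → (-13,6,8)
river: ρ → (8,10,-11)
river: ρ → (-11,12,7)
river: ρ → (7,16,-7)
river: ρ → (-7,12,11)
river: ρ → (11,10,-8)
river: ρ → (-8,6,13)
river: ρ → (13,20,-1)
river: ρ → (-1,20,13)
river: ρ → (13,6,-8)
river: ρ → (-8,10,11)
river: ρ → (11,12,-7)
river: ρ → (-7,16,7)
river: ρ → (7,12,-11)
ρ-cycle length = 18 (tail of 1 descent step not counted)

18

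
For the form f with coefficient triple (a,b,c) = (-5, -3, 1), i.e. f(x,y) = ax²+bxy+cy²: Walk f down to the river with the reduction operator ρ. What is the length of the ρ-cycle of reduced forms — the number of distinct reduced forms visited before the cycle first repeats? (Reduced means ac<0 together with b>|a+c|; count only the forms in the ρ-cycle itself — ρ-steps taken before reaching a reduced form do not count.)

D = 29, ⌊√D⌋ = 5
descent: ρ → (1,5,-1)  [lands on river]
river: ρ → (-1,5,1)
ρ-cycle length = 2 (tail of 1 descent step not counted)

2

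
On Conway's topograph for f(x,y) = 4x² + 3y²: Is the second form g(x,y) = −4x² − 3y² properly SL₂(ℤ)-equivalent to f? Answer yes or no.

D₁ = -48, D₂ = -48
f: flip: (4,0,3)→(3,0,4)
f: reduced (well bottom): (3,0,4) with a≤c, −a<b≤a
g is negative-definite; reduce −g:
−g: flip: (4,0,3)→(3,0,4)
−g: reduced (well bottom): (3,0,4) with a≤c, −a<b≤a
flip sign back: reduced form of g is (-3,0,-4)
reduced forms (3, 0, 4) vs (-3, 0, -4) ⇒ inequivalent

no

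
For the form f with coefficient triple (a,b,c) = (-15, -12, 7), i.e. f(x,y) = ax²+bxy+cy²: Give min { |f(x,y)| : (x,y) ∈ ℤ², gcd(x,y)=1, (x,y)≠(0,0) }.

descent: ρ → (7,12,-15)  [lands on river]
river: ρ → (-15,18,4)
river: ρ → (4,22,-5)
river: ρ → (-5,18,12)
river: ρ → (12,6,-11)
river: ρ → (-11,16,7)
closes: descent 1, river 6
min |a| on river = 4

4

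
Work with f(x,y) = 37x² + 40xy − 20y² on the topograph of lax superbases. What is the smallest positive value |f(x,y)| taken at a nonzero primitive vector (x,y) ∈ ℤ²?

river: ρ → (-20,40,37)
river: ρ → (37,34,-23)
river: ρ → (-23,58,13)
river: ρ → (13,46,-47)
river: ρ → (-47,48,12)
river: ρ → (12,48,-47)
river: ρ → (-47,46,13)
river: ρ → (13,58,-23)
river: ρ → (-23,34,37)
river: ρ → (37,40,-20)
closes: descent 0, river 10
min |a| on river = 12

12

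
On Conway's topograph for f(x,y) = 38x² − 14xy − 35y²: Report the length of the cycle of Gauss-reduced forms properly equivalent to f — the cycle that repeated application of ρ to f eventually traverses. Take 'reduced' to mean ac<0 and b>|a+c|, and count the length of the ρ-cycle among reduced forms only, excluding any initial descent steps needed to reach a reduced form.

D = 5516, ⌊√D⌋ = 74
descent: ρ → (-35,14,38)  [lands on river]
river: ρ → (38,62,-11)
river: ρ → (-11,70,14)
river: ρ → (14,70,-11)
river: ρ → (-11,62,38)
river: ρ → (38,14,-35)
river: ρ → (-35,56,17)
river: ρ → (17,46,-50)
river: ρ → (-50,54,13)
river: ρ → (13,50,-58)
river: ρ → (-58,66,5)
river: ρ → (5,74,-2)
river: ρ → (-2,74,5)
river: ρ → (5,66,-58)
river: ρ → (-58,50,13)
river: ρ → (13,54,-50)
river: ρ → (-50,46,17)
river: ρ → (17,56,-35)
ρ-cycle length = 18 (tail of 1 descent step not counted)

18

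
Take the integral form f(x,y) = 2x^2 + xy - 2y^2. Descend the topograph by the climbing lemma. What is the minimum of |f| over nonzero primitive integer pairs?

river: ρ → (-2,3,1)
river: ρ → (1,3,-2)
river: ρ → (-2,1,2)
river: ρ → (2,3,-1)
river: ρ → (-1,3,2)
river: ρ → (2,1,-2)
closes: descent 0, river 6
min |a| on river = 1

1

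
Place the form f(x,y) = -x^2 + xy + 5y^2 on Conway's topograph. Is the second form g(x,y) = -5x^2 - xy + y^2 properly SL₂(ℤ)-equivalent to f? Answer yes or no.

D₁ = 21, D₂ = 21
river cycle of f (length 2): (-1, 3, 3), (3, 3, -1)
river cycle of g (length 2): (1, 3, -3), (-3, 3, 1)
cycles differ ⇒ inequivalent

no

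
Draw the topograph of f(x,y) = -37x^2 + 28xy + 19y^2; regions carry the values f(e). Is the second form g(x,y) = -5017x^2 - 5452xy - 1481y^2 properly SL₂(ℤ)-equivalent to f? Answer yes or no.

D₁ = 3596, D₂ = 3596
river cycle of f (length 4): (19, 48, -17), (-17, 54, 10), (10, 46, -37), (-37, 28, 19)
river cycle of g (length 4): (-37, 28, 19), (19, 48, -17), (-17, 54, 10), (10, 46, -37)
cycles coincide ⇒ equivalent

yes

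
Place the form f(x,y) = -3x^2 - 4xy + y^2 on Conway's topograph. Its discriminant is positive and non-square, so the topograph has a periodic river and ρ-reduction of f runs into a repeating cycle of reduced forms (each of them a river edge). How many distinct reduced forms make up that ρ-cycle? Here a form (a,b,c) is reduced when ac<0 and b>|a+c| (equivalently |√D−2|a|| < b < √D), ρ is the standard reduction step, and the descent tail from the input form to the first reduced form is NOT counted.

D = 28, ⌊√D⌋ = 5
descent: ρ → (1,4,-3)  [lands on river]
river: ρ → (-3,2,2)
river: ρ → (2,2,-3)
river: ρ → (-3,4,1)
ρ-cycle length = 4 (tail of 1 descent step not counted)

4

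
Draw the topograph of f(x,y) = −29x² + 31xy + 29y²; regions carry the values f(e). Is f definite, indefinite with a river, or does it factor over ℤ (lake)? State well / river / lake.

D = b²−4ac = 31² − 4·(-29)·29 = 4325
D > 0 non-square ⇒ indefinite ⇒ periodic river

river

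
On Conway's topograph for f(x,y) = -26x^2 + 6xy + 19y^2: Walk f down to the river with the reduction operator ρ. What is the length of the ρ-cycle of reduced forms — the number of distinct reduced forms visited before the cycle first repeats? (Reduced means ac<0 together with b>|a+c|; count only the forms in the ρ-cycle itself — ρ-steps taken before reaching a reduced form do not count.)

D = 2012, ⌊√D⌋ = 44
descent: ρ → (19,32,-13)  [lands on river]
river: ρ → (-13,20,31)
river: ρ → (31,42,-2)
river: ρ → (-2,42,31)
river: ρ → (31,20,-13)
river: ρ → (-13,32,19)
river: ρ → (19,44,-1)
river: ρ → (-1,44,19)
ρ-cycle length = 8 (tail of 1 descent step not counted)

8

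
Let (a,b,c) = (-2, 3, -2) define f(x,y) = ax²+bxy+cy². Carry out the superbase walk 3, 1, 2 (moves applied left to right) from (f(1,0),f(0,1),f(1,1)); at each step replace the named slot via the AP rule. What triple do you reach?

start (-2,-2,-1) = (f(1,0),f(0,1),f(1,1))
replace slot 3: 2·((-2)+(-2)) − (-1) = -7 → (-2,-2,-7)
replace slot 1: 2·((-2)+(-7)) − (-2) = -16 → (-16,-2,-7)
replace slot 2: 2·((-16)+(-7)) − (-2) = -44 → (-16,-44,-7)

-16,-44,-7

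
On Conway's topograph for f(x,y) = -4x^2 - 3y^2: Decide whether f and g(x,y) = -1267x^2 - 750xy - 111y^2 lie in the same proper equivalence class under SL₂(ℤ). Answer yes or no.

D₁ = -48, D₂ = -48
f is negative-definite; reduce −f:
−f: flip: (4,0,3)→(3,0,4)
−f: reduced (well bottom): (3,0,4) with a≤c, −a<b≤a
flip sign back: reduced form of f is (-3,0,-4)
g is negative-definite; reduce −g:
−g: flip: (1267,750,111)→(111,-750,1267)
−g: translate: b→-84 (≡-750 mod 222), so (111,-750,1267)→(111,-84,16)
−g: flip: (111,-84,16)→(16,84,111)
−g: translate: b→-12 (≡84 mod 32), so (16,84,111)→(16,-12,3)
−g: flip: (16,-12,3)→(3,12,16)
−g: translate: b→0 (≡12 mod 6), so (3,12,16)→(3,0,4)
−g: reduced (well bottom): (3,0,4) with a≤c, −a<b≤a
flip sign back: reduced form of g is (-3,0,-4)
reduced forms (-3, 0, -4) vs (-3, 0, -4) ⇒ equivalent

yes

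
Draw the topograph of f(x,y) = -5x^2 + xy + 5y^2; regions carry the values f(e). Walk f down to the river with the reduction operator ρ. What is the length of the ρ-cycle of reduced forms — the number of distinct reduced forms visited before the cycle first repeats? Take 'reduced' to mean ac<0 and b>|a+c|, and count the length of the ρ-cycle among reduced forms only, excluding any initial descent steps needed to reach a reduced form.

D = 101, ⌊√D⌋ = 10
river: ρ → (5,9,-1)
river: ρ → (-1,9,5)
river: ρ → (5,1,-5)
river: ρ → (-5,9,1)
river: ρ → (1,9,-5)
river: ρ → (-5,1,5)
ρ-cycle length = 6 (tail of 0 descent steps not counted)

6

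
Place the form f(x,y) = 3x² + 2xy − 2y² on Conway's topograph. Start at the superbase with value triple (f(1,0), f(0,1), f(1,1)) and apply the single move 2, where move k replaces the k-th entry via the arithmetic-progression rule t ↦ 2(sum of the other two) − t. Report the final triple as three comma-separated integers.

start (3,-2,3) = (f(1,0),f(0,1),f(1,1))
replace slot 2: 2·(3+3) − (-2) = 14 → (3,14,3)

3,14,3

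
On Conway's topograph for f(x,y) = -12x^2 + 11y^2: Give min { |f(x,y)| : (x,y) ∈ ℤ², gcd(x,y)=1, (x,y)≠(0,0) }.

descent: ρ → (11,22,-1)  [lands on river]
river: ρ → (-1,22,11)
closes: descent 1, river 2
min |a| on river = 1

1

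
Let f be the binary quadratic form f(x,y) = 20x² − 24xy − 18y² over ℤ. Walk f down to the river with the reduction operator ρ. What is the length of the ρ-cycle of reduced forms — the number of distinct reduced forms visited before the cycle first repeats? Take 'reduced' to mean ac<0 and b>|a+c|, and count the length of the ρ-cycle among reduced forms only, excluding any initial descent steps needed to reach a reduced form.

D = 2016, ⌊√D⌋ = 44
descent: ρ → (-18,24,20)  [lands on river]
river: ρ → (20,16,-22)
river: ρ → (-22,28,14)
river: ρ → (14,28,-22)
river: ρ → (-22,16,20)
river: ρ → (20,24,-18)
river: ρ → (-18,12,26)
river: ρ → (26,40,-4)
river: ρ → (-4,40,26)
river: ρ → (26,12,-18)
ρ-cycle length = 10 (tail of 1 descent step not counted)

10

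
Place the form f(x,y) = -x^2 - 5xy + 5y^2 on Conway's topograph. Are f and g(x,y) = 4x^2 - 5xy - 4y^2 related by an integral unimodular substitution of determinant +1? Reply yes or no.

D₁ = 45, D₂ = 89
discriminants differ ⇒ not SL₂(ℤ)-equivalent

no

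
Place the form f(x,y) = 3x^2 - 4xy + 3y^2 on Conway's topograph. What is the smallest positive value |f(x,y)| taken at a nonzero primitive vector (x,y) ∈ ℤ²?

translate: b→2 (≡-4 mod 6), so (3,-4,3)→(3,2,2)
flip: (3,2,2)→(2,-2,3)
translate: b→2 (≡-2 mod 4), so (2,-2,3)→(2,2,3)
reduced (well bottom): (2,2,3) with a≤c, −a<b≤a
well minimum = a = 2

2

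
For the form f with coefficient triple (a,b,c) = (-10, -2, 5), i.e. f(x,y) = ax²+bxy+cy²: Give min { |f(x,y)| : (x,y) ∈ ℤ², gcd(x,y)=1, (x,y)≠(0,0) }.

descent: ρ → (5,12,-3)  [lands on river]
river: ρ → (-3,12,5)
river: ρ → (5,8,-7)
river: ρ → (-7,6,6)
river: ρ → (6,6,-7)
river: ρ → (-7,8,5)
closes: descent 1, river 6
min |a| on river = 3

3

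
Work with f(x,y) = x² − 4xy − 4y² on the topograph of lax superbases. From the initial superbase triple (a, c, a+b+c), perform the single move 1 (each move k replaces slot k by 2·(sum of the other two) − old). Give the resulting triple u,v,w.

start (1,-4,-7) = (f(1,0),f(0,1),f(1,1))
replace slot 1: 2·((-4)+(-7)) − 1 = -23 → (-23,-4,-7)

-23,-4,-7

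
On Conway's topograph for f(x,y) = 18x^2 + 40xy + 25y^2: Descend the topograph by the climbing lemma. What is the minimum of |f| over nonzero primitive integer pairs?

translate: b→4 (≡40 mod 36), so (18,40,25)→(18,4,3)
flip: (18,4,3)→(3,-4,18)
translate: b→2 (≡-4 mod 6), so (3,-4,18)→(3,2,17)
reduced (well bottom): (3,2,17) with a≤c, −a<b≤a
well minimum = a = 3

3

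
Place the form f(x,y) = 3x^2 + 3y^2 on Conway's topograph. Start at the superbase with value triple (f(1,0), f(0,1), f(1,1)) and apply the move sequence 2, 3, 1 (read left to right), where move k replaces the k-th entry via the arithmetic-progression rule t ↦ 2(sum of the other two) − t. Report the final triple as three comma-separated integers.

start (3,3,6) = (f(1,0),f(0,1),f(1,1))
replace slot 2: 2·(3+6) − 3 = 15 → (3,15,6)
replace slot 3: 2·(3+15) − 6 = 30 → (3,15,30)
replace slot 1: 2·(15+30) − 3 = 87 → (87,15,30)

87,15,30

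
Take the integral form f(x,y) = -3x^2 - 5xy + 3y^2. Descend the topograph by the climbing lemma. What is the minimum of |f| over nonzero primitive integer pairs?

descent: ρ → (3,5,-3)  [lands on river]
river: ρ → (-3,7,1)
river: ρ → (1,7,-3)
river: ρ → (-3,5,3)
river: ρ → (3,7,-1)
river: ρ → (-1,7,3)
closes: descent 1, river 6
min |a| on river = 1

1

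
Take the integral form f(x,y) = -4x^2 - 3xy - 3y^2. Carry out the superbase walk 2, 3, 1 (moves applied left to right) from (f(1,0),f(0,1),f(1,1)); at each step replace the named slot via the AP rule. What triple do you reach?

start (-4,-3,-10) = (f(1,0),f(0,1),f(1,1))
replace slot 2: 2·((-4)+(-10)) − (-3) = -25 → (-4,-25,-10)
replace slot 3: 2·((-4)+(-25)) − (-10) = -48 → (-4,-25,-48)
replace slot 1: 2·((-25)+(-48)) − (-4) = -142 → (-142,-25,-48)

-142,-25,-48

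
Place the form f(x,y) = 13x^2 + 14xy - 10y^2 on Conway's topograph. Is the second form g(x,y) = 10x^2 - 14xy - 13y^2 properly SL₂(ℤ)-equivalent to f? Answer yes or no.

D₁ = 716, D₂ = 716
river cycle of f (length 14): (-10, 26, 1), (1, 26, -10), (-10, 14, 13), (13, 12, -11), (-11, 10, 14), (14, 18, -7), (-7, 24, 5), (5, 26, -2), (-2, 26, 5), (5, 24, -7), … (4 more)
river cycle of g (length 14): (-13, 14, 10), (10, 26, -1), (-1, 26, 10), (10, 14, -13), (-13, 12, 11), (11, 10, -14), (-14, 18, 7), (7, 24, -5), (-5, 26, 2), (2, 26, -5), … (4 more)
cycles differ ⇒ inequivalent

no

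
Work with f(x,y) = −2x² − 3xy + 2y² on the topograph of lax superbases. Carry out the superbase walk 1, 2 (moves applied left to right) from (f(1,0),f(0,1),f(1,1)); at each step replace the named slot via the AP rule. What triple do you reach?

start (-2,2,-3) = (f(1,0),f(0,1),f(1,1))
replace slot 1: 2·(2+(-3)) − (-2) = 0 → (0,2,-3)
replace slot 2: 2·(0+(-3)) − 2 = -8 → (0,-8,-3)

0,-8,-3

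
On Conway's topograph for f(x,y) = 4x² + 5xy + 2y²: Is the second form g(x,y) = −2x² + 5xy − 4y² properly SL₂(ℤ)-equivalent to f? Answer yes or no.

D₁ = -7, D₂ = -7
f: translate: b→-3 (≡5 mod 8), so (4,5,2)→(4,-3,1)
f: flip: (4,-3,1)→(1,3,4)
f: translate: b→1 (≡3 mod 2), so (1,3,4)→(1,1,2)
f: reduced (well bottom): (1,1,2) with a≤c, −a<b≤a
g is negative-definite; reduce −g:
−g: translate: b→-1 (≡-5 mod 4), so (2,-5,4)→(2,-1,1)
−g: flip: (2,-1,1)→(1,1,2)
−g: reduced (well bottom): (1,1,2) with a≤c, −a<b≤a
flip sign back: reduced form of g is (-1,-1,-2)
reduced forms (1, 1, 2) vs (-1, -1, -2) ⇒ inequivalent

no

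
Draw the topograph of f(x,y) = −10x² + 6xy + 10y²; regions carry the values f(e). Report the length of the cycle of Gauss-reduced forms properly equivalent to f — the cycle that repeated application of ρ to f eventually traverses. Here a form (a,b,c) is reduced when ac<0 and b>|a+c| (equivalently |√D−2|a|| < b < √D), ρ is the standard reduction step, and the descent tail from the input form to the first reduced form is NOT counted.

D = 436, ⌊√D⌋ = 20
river: ρ → (10,14,-6)
river: ρ → (-6,10,14)
river: ρ → (14,18,-2)
river: ρ → (-2,18,14)
river: ρ → (14,10,-6)
river: ρ → (-6,14,10)
river: ρ → (10,6,-10)
river: ρ → (-10,14,6)
river: ρ → (6,10,-14)
river: ρ → (-14,18,2)
river: ρ → (2,18,-14)
river: ρ → (-14,10,6)
river: ρ → (6,14,-10)
river: ρ → (-10,6,10)
ρ-cycle length = 14 (tail of 0 descent steps not counted)

14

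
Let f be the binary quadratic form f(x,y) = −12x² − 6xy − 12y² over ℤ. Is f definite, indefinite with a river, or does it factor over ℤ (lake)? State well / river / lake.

D = b²−4ac = (-6)² − 4·(-12)·(-12) = -540
D < 0 ⇒ definite ⇒ every region one sign ⇒ single well

well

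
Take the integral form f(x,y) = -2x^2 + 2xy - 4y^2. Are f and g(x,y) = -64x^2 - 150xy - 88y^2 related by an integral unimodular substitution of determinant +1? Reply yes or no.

D₁ = -28, D₂ = -28
f is negative-definite; reduce −f:
−f: translate: b→2 (≡-2 mod 4), so (2,-2,4)→(2,2,4)
−f: reduced (well bottom): (2,2,4) with a≤c, −a<b≤a
flip sign back: reduced form of f is (-2,-2,-4)
g is negative-definite; reduce −g:
−g: translate: b→22 (≡150 mod 128), so (64,150,88)→(64,22,2)
−g: flip: (64,22,2)→(2,-22,64)
−g: translate: b→2 (≡-22 mod 4), so (2,-22,64)→(2,2,4)
−g: reduced (well bottom): (2,2,4) with a≤c, −a<b≤a
flip sign back: reduced form of g is (-2,-2,-4)
reduced forms (-2, -2, -4) vs (-2, -2, -4) ⇒ equivalent

yes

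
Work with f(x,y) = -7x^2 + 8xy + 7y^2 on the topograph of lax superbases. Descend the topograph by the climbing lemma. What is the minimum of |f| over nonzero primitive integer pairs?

river: ρ → (7,6,-8)
river: ρ → (-8,10,5)
river: ρ → (5,10,-8)
river: ρ → (-8,6,7)
river: ρ → (7,8,-7)
river: ρ → (-7,6,8)
river: ρ → (8,10,-5)
river: ρ → (-5,10,8)
river: ρ → (8,6,-7)
river: ρ → (-7,8,7)
closes: descent 0, river 10
min |a| on river = 5

5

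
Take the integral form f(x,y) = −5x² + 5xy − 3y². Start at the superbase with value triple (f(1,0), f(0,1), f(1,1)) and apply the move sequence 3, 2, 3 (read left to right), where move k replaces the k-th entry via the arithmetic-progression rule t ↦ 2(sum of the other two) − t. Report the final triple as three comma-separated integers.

start (-5,-3,-3) = (f(1,0),f(0,1),f(1,1))
replace slot 3: 2·((-5)+(-3)) − (-3) = -13 → (-5,-3,-13)
replace slot 2: 2·((-5)+(-13)) − (-3) = -33 → (-5,-33,-13)
replace slot 3: 2·((-5)+(-33)) − (-13) = -63 → (-5,-33,-63)

-5,-33,-63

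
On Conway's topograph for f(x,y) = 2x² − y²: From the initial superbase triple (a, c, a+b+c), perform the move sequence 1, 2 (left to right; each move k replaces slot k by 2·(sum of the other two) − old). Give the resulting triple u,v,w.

start (2,-1,1) = (f(1,0),f(0,1),f(1,1))
replace slot 1: 2·((-1)+1) − 2 = -2 → (-2,-1,1)
replace slot 2: 2·((-2)+1) − (-1) = -1 → (-2,-1,1)

-2,-1,1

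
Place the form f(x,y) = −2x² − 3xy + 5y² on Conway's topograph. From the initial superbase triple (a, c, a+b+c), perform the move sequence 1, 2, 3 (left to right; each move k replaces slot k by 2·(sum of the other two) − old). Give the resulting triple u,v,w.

start (-2,5,0) = (f(1,0),f(0,1),f(1,1))
replace slot 1: 2·(5+0) − (-2) = 12 → (12,5,0)
replace slot 2: 2·(12+0) − 5 = 19 → (12,19,0)
replace slot 3: 2·(12+19) − 0 = 62 → (12,19,62)

12,19,62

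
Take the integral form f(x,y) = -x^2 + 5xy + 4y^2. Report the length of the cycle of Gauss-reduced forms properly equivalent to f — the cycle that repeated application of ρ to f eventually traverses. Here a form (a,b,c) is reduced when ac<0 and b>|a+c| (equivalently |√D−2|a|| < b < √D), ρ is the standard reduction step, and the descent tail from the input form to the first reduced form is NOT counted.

D = 41, ⌊√D⌋ = 6
river: ρ → (4,3,-2)
river: ρ → (-2,5,2)
river: ρ → (2,3,-4)
river: ρ → (-4,5,1)
river: ρ → (1,5,-4)
river: ρ → (-4,3,2)
river: ρ → (2,5,-2)
river: ρ → (-2,3,4)
river: ρ → (4,5,-1)
river: ρ → (-1,5,4)
ρ-cycle length = 10 (tail of 0 descent steps not counted)

10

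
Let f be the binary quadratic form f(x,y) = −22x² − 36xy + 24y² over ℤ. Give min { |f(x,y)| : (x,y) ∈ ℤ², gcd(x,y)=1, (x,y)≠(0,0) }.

descent: ρ → (24,36,-22)  [lands on river]
river: ρ → (-22,52,8)
river: ρ → (8,44,-46)
river: ρ → (-46,48,6)
river: ρ → (6,48,-46)
river: ρ → (-46,44,8)
river: ρ → (8,52,-22)
river: ρ → (-22,36,24)
river: ρ → (24,12,-34)
river: ρ → (-34,56,2)
river: ρ → (2,56,-34)
river: ρ → (-34,12,24)
closes: descent 1, river 12
min |a| on river = 2

2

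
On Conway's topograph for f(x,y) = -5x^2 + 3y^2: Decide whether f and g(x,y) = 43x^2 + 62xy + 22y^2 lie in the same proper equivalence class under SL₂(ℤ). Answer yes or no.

D₁ = 60, D₂ = 60
river cycle of f (length 2): (3, 6, -2), (-2, 6, 3)
river cycle of g (length 2): (3, 6, -2), (-2, 6, 3)
cycles coincide ⇒ equivalent

yes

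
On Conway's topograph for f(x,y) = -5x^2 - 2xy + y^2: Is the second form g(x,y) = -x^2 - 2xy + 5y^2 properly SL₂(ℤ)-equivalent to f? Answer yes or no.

D₁ = 24, D₂ = 24
river cycle of f (length 2): (1, 4, -2), (-2, 4, 1)
river cycle of g (length 2): (-1, 4, 2), (2, 4, -1)
cycles differ ⇒ inequivalent

no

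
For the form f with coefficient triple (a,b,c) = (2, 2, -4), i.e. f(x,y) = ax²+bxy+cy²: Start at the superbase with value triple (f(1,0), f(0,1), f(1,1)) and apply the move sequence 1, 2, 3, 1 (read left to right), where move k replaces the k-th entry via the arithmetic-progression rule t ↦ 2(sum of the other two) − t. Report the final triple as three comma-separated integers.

start (2,-4,0) = (f(1,0),f(0,1),f(1,1))
replace slot 1: 2·((-4)+0) − 2 = -10 → (-10,-4,0)
replace slot 2: 2·((-10)+0) − (-4) = -16 → (-10,-16,0)
replace slot 3: 2·((-10)+(-16)) − 0 = -52 → (-10,-16,-52)
replace slot 1: 2·((-16)+(-52)) − (-10) = -126 → (-126,-16,-52)

-126,-16,-52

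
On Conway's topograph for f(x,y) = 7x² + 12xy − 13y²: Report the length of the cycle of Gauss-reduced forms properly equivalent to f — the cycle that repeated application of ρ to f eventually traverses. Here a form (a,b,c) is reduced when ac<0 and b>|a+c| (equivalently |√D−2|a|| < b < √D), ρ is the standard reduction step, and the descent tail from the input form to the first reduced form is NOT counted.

D = 508, ⌊√D⌋ = 22
river: ρ → (-13,14,6)
river: ρ → (6,22,-1)
river: ρ → (-1,22,6)
river: ρ → (6,14,-13)
river: ρ → (-13,12,7)
river: ρ → (7,16,-9)
river: ρ → (-9,20,3)
river: ρ → (3,22,-2)
river: ρ → (-2,22,3)
river: ρ → (3,20,-9)
river: ρ → (-9,16,7)
river: ρ → (7,12,-13)
ρ-cycle length = 12 (tail of 0 descent steps not counted)

12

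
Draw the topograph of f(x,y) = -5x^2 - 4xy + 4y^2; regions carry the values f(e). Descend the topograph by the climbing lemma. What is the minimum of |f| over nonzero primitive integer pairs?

descent: ρ → (4,4,-5)  [lands on river]
river: ρ → (-5,6,3)
river: ρ → (3,6,-5)
river: ρ → (-5,4,4)
closes: descent 1, river 4
min |a| on river = 3

3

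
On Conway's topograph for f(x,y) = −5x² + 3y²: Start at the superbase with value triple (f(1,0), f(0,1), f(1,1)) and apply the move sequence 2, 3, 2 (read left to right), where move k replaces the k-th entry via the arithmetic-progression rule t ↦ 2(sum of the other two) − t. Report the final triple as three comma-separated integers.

start (-5,3,-2) = (f(1,0),f(0,1),f(1,1))
replace slot 2: 2·((-5)+(-2)) − 3 = -17 → (-5,-17,-2)
replace slot 3: 2·((-5)+(-17)) − (-2) = -42 → (-5,-17,-42)
replace slot 2: 2·((-5)+(-42)) − (-17) = -77 → (-5,-77,-42)

-5,-77,-42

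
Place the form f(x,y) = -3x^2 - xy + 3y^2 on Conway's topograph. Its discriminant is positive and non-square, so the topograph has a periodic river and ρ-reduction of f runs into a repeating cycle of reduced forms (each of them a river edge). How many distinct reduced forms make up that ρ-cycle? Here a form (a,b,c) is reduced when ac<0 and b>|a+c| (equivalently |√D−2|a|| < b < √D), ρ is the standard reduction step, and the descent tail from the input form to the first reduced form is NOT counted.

D = 37, ⌊√D⌋ = 6
descent: ρ → (3,1,-3)  [lands on river]
river: ρ → (-3,5,1)
river: ρ → (1,5,-3)
river: ρ → (-3,1,3)
river: ρ → (3,5,-1)
river: ρ → (-1,5,3)
ρ-cycle length = 6 (tail of 1 descent step not counted)

6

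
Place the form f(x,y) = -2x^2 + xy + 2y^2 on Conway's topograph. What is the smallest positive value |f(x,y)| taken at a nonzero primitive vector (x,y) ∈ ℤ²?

river: ρ → (2,3,-1)
river: ρ → (-1,3,2)
river: ρ → (2,1,-2)
river: ρ → (-2,3,1)
river: ρ → (1,3,-2)
river: ρ → (-2,1,2)
closes: descent 0, river 6
min |a| on river = 1

1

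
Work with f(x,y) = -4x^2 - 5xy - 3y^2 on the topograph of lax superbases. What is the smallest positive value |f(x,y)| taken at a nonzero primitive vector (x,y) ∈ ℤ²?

translate: b→-3 (≡5 mod 8), so (4,5,3)→(4,-3,2)
flip: (4,-3,2)→(2,3,4)
translate: b→-1 (≡3 mod 4), so (2,3,4)→(2,-1,3)
reduced (well bottom): (2,-1,3) with a≤c, −a<b≤a
well minimum |f| = |-2| = 2 (negative-definite)

2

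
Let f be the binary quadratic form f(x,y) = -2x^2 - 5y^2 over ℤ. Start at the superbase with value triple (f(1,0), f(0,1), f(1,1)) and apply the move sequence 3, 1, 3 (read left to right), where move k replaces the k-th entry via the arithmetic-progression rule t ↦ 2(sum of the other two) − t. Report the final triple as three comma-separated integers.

start (-2,-5,-7) = (f(1,0),f(0,1),f(1,1))
replace slot 3: 2·((-2)+(-5)) − (-7) = -7 → (-2,-5,-7)
replace slot 1: 2·((-5)+(-7)) − (-2) = -22 → (-22,-5,-7)
replace slot 3: 2·((-22)+(-5)) − (-7) = -47 → (-22,-5,-47)

-22,-5,-47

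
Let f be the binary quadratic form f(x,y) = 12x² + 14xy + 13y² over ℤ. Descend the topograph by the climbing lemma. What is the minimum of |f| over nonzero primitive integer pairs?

translate: b→-10 (≡14 mod 24), so (12,14,13)→(12,-10,11)
flip: (12,-10,11)→(11,10,12)
reduced (well bottom): (11,10,12) with a≤c, −a<b≤a
well minimum = a = 11

11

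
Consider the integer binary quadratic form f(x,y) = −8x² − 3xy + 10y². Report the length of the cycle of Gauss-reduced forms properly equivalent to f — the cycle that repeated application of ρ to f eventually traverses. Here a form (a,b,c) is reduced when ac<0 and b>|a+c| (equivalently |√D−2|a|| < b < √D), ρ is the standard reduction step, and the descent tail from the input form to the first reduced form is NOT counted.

D = 329, ⌊√D⌋ = 18
descent: ρ → (10,3,-8)  [lands on river]
river: ρ → (-8,13,5)
river: ρ → (5,17,-2)
river: ρ → (-2,15,13)
river: ρ → (13,11,-4)
river: ρ → (-4,13,10)
river: ρ → (10,7,-7)
river: ρ → (-7,7,10)
river: ρ → (10,13,-4)
river: ρ → (-4,11,13)
river: ρ → (13,15,-2)
river: ρ → (-2,17,5)
river: ρ → (5,13,-8)
river: ρ → (-8,3,10)
river: ρ → (10,17,-1)
river: ρ → (-1,17,10)
ρ-cycle length = 16 (tail of 1 descent step not counted)

16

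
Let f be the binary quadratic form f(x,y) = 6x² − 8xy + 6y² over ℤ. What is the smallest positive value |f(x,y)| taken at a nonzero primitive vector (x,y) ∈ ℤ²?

translate: b→4 (≡-8 mod 12), so (6,-8,6)→(6,4,4)
flip: (6,4,4)→(4,-4,6)
translate: b→4 (≡-4 mod 8), so (4,-4,6)→(4,4,6)
reduced (well bottom): (4,4,6) with a≤c, −a<b≤a
well minimum = a = 4

4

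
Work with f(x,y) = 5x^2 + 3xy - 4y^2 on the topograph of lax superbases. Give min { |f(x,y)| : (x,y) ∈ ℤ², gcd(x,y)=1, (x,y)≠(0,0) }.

river: ρ → (-4,5,4)
river: ρ → (4,3,-5)
river: ρ → (-5,7,2)
river: ρ → (2,9,-1)
river: ρ → (-1,9,2)
river: ρ → (2,7,-5)
river: ρ → (-5,3,4)
river: ρ → (4,5,-4)
river: ρ → (-4,3,5)
river: ρ → (5,7,-2)
river: ρ → (-2,9,1)
river: ρ → (1,9,-2)
river: ρ → (-2,7,5)
river: ρ → (5,3,-4)
closes: descent 0, river 14
min |a| on river = 1

1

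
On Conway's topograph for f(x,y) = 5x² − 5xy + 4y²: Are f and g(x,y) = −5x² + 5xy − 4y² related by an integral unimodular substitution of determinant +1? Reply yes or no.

D₁ = -55, D₂ = -55
f: translate: b→5 (≡-5 mod 10), so (5,-5,4)→(5,5,4)
f: flip: (5,5,4)→(4,-5,5)
f: translate: b→3 (≡-5 mod 8), so (4,-5,5)→(4,3,4)
f: reduced (well bottom): (4,3,4) with a≤c, −a<b≤a
g is negative-definite; reduce −g:
−g: translate: b→5 (≡-5 mod 10), so (5,-5,4)→(5,5,4)
−g: flip: (5,5,4)→(4,-5,5)
−g: translate: b→3 (≡-5 mod 8), so (4,-5,5)→(4,3,4)
−g: reduced (well bottom): (4,3,4) with a≤c, −a<b≤a
flip sign back: reduced form of g is (-4,-3,-4)
reduced forms (4, 3, 4) vs (-4, -3, -4) ⇒ inequivalent

no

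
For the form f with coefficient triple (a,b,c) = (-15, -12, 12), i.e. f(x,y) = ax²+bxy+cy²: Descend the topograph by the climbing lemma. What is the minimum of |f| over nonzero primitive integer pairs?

descent: ρ → (12,12,-15)  [lands on river]
river: ρ → (-15,18,9)
river: ρ → (9,18,-15)
river: ρ → (-15,12,12)
closes: descent 1, river 4
min |a| on river = 9

9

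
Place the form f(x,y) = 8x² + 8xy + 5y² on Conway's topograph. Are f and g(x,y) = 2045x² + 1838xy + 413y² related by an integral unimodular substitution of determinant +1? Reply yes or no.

D₁ = -96, D₂ = -96
f: flip: (8,8,5)→(5,-8,8)
f: translate: b→2 (≡-8 mod 10), so (5,-8,8)→(5,2,5)
f: reduced (well bottom): (5,2,5) with a≤c, −a<b≤a
g: flip: (2045,1838,413)→(413,-1838,2045)
g: translate: b→-186 (≡-1838 mod 826), so (413,-1838,2045)→(413,-186,21)
g: flip: (413,-186,21)→(21,186,413)
g: translate: b→18 (≡186 mod 42), so (21,186,413)→(21,18,5)
g: flip: (21,18,5)→(5,-18,21)
g: translate: b→2 (≡-18 mod 10), so (5,-18,21)→(5,2,5)
g: reduced (well bottom): (5,2,5) with a≤c, −a<b≤a
reduced forms (5, 2, 5) vs (5, 2, 5) ⇒ equivalent

yes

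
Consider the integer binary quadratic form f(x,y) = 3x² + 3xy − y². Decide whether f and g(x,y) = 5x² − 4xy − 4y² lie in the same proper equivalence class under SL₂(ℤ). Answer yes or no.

D₁ = 21, D₂ = 96
discriminants differ ⇒ not SL₂(ℤ)-equivalent

no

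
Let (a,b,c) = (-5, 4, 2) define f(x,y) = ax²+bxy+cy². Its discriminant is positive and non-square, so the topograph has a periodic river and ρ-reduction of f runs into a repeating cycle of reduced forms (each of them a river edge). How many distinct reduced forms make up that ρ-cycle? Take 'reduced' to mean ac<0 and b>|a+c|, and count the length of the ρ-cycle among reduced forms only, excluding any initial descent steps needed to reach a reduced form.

D = 56, ⌊√D⌋ = 7
river: ρ → (2,4,-5)
river: ρ → (-5,6,1)
river: ρ → (1,6,-5)
river: ρ → (-5,4,2)
ρ-cycle length = 4 (tail of 0 descent steps not counted)

4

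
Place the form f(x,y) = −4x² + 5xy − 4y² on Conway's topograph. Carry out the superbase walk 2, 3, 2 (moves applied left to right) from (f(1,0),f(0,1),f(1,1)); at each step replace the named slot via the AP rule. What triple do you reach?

start (-4,-4,-3) = (f(1,0),f(0,1),f(1,1))
replace slot 2: 2·((-4)+(-3)) − (-4) = -10 → (-4,-10,-3)
replace slot 3: 2·((-4)+(-10)) − (-3) = -25 → (-4,-10,-25)
replace slot 2: 2·((-4)+(-25)) − (-10) = -48 → (-4,-48,-25)

-4,-48,-25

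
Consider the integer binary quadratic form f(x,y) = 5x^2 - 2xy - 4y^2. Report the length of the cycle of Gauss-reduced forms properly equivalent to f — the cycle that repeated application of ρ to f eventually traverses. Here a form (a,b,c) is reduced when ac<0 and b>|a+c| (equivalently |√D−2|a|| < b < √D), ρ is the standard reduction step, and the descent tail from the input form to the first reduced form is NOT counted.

D = 84, ⌊√D⌋ = 9
descent: ρ → (-4,2,5)  [lands on river]
river: ρ → (5,8,-1)
river: ρ → (-1,8,5)
river: ρ → (5,2,-4)
river: ρ → (-4,6,3)
river: ρ → (3,6,-4)
ρ-cycle length = 6 (tail of 1 descent step not counted)

6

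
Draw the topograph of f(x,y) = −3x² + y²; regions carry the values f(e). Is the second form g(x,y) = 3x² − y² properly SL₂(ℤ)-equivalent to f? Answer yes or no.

D₁ = 12, D₂ = 12
river cycle of f (length 2): (1, 2, -2), (-2, 2, 1)
river cycle of g (length 2): (-1, 2, 2), (2, 2, -1)
cycles differ ⇒ inequivalent

no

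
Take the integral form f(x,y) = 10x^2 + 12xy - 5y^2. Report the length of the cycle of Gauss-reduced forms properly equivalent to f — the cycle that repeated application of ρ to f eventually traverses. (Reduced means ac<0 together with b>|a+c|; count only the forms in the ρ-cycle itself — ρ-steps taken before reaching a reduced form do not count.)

D = 344, ⌊√D⌋ = 18
river: ρ → (-5,18,1)
river: ρ → (1,18,-5)
river: ρ → (-5,12,10)
river: ρ → (10,8,-7)
river: ρ → (-7,6,11)
river: ρ → (11,16,-2)
river: ρ → (-2,16,11)
river: ρ → (11,6,-7)
river: ρ → (-7,8,10)
river: ρ → (10,12,-5)
ρ-cycle length = 10 (tail of 0 descent steps not counted)

10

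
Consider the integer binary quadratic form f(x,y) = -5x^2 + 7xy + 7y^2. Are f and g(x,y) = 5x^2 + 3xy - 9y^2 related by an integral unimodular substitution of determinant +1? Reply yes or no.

D₁ = 189, D₂ = 189
river cycle of f (length 4): (7, 7, -5), (-5, 13, 1), (1, 13, -5), (-5, 7, 7)
river cycle of g (length 4): (5, 13, -1), (-1, 13, 5), (5, 7, -7), (-7, 7, 5)
cycles differ ⇒ inequivalent

no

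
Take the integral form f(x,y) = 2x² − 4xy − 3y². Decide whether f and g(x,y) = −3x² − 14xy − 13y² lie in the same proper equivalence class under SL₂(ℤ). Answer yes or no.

D₁ = 40, D₂ = 40
river cycle of f (length 6): (-3, 4, 2), (2, 4, -3), (-3, 2, 3), (3, 4, -2), (-2, 4, 3), (3, 2, -3)
river cycle of g (length 6): (-2, 4, 3), (3, 2, -3), (-3, 4, 2), (2, 4, -3), (-3, 2, 3), (3, 4, -2)
cycles coincide ⇒ equivalent

yes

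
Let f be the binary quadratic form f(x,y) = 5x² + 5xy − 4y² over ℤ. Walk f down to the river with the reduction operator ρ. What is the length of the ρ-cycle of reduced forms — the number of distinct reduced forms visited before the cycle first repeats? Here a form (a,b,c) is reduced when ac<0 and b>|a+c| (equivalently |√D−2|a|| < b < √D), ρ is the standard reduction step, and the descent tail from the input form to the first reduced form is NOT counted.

D = 105, ⌊√D⌋ = 10
river: ρ → (-4,3,6)
river: ρ → (6,9,-1)
river: ρ → (-1,9,6)
river: ρ → (6,3,-4)
river: ρ → (-4,5,5)
river: ρ → (5,5,-4)
ρ-cycle length = 6 (tail of 0 descent steps not counted)

6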